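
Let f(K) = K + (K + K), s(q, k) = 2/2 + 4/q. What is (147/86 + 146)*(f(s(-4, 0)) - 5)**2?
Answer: 317575/86 ≈ 3692.7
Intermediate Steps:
s(q, k) = 1 + 4/q (s(q, k) = 2*(1/2) + 4/q = 1 + 4/q)
f(K) = 3*K (f(K) = K + 2*K = 3*K)
(147/86 + 146)*(f(s(-4, 0)) - 5)**2 = (147/86 + 146)*(3*((4 - 4)/(-4)) - 5)**2 = (147*(1/86) + 146)*(3*(-1/4*0) - 5)**2 = (147/86 + 146)*(3*0 - 5)**2 = 12703*(0 - 5)**2/86 = (12703/86)*(-5)**2 = (12703/86)*25 = 317575/86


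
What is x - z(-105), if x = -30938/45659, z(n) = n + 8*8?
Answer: 1841081/45659 ≈ 40.322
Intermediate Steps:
z(n) = 64 + n (z(n) = n + 64 = 64 + n)
x = -30938/45659 (x = -30938*1/45659 = -30938/45659 ≈ -0.67759)
x - z(-105) = -30938/45659 - (64 - 105) = -30938/45659 - 1*(-41) = -30938/45659 + 41 = 1841081/45659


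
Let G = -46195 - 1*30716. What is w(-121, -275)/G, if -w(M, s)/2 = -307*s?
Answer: 168850/76911 ≈ 2.1954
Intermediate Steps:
w(M, s) = 614*s (w(M, s) = -(-614)*s = 614*s)
G = -76911 (G = -46195 - 30716 = -76911)
w(-121, -275)/G = (614*(-275))/(-76911) = -168850*(-1/76911) = 168850/76911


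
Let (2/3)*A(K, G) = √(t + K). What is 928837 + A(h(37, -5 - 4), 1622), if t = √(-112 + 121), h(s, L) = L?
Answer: 928837 + 3*I*√6/2 ≈ 9.2884e+5 + 3.6742*I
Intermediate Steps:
t = 3 (t = √9 = 3)
A(K, G) = 3*√(3 + K)/2
928837 + A(h(37, -5 - 4), 1622) = 928837 + 3*√(3 + (-5 - 4))/2 = 928837 + 3*√(3 - 9)/2 = 928837 + 3*√(-6)/2 = 928837 + 3*(I*√6)/2 = 928837 + 3*I*√6/2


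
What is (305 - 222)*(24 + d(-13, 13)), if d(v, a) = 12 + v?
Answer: 1909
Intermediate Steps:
(305 - 222)*(24 + d(-13, 13)) = (305 - 222)*(24 + (12 - 13)) = 83*(24 - 1) = 83*23 = 1909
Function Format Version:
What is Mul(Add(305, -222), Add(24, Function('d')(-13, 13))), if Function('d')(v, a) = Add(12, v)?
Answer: 1909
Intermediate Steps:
Mul(Add(305, -222), Add(24, Function('d')(-13, 13))) = Mul(Add(305, -222), Add(24, Add(12, -13))) = Mul(83, Add(24, -1)) = Mul(83, 23) = 1909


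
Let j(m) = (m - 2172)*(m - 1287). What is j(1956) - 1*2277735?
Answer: -2422239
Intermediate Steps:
j(m) = (-2172 + m)*(-1287 + m)
j(1956) - 1*2277735 = (2795364 + 1956² - 3459*1956) - 1*2277735 = (2795364 + 3825936 - 6765804) - 2277735 = -144504 - 2277735 = -2422239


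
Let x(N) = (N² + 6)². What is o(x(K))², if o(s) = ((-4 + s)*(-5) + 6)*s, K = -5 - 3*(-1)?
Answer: 2246760000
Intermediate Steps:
K = -2 (K = -5 + 3 = -2)
x(N) = (6 + N²)²
o(s) = s*(26 - 5*s) (o(s) = ((20 - 5*s) + 6)*s = (26 - 5*s)*s = s*(26 - 5*s))
o(x(K))² = ((6 + (-2)²)²*(26 - 5*(6 + (-2)²)²))² = ((6 + 4)²*(26 - 5*(6 + 4)²))² = (10²*(26 - 5*10²))² = (100*(26 - 5*100))² = (100*(26 - 500))² = (100*(-474))² = (-47400)² = 2246760000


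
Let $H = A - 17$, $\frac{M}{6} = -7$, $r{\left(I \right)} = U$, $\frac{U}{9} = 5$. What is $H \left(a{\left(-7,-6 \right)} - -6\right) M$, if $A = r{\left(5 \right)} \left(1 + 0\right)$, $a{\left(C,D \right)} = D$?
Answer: $0$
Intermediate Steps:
$U = 45$ ($U = 9 \cdot 5 = 45$)
$r{\left(I \right)} = 45$
$M = -42$ ($M = 6 \left(-7\right) = -42$)
$A = 45$ ($A = 45 \left(1 + 0\right) = 45 \cdot 1 = 45$)
$H = 28$ ($H = 45 - 17 = 28$)
$H \left(a{\left(-7,-6 \right)} - -6\right) M = 28 \left(-6 - -6\right) \left(-42\right) = 28 \left(-6 + 6\right) \left(-42\right) = 28 \cdot 0 \left(-42\right) = 0 \left(-42\right) = 0$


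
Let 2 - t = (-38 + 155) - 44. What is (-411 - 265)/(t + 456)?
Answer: -676/385 ≈ -1.7558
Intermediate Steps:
t = -71 (t = 2 - ((-38 + 155) - 44) = 2 - (117 - 44) = 2 - 1*73 = 2 - 73 = -71)
(-411 - 265)/(t + 456) = (-411 - 265)/(-71 + 456) = -676/385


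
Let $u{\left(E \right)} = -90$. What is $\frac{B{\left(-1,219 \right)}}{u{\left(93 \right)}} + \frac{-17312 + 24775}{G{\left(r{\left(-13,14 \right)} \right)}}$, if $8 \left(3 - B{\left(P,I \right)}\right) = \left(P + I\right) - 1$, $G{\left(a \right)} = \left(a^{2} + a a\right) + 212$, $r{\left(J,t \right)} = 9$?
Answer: $\frac{160163}{7920} \approx 20.223$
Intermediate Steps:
$G{\left(a \right)} = 212 + 2 a^{2}$ ($G{\left(a \right)} = \left(a^{2} + a^{2}\right) + 212 = 2 a^{2} + 212 = 212 + 2 a^{2}$)
$B{\left(P,I \right)} = \frac{25}{8} - \frac{I}{8} - \frac{P}{8}$ ($B{\left(P,I \right)} = 3 - \frac{\left(P + I\right) - 1}{8} = 3 - \frac{\left(I + P\right) - 1}{8} = 3 - \frac{-1 + I + P}{8} = 3 - \left(- \frac{1}{8} + \frac{I}{8} + \frac{P}{8}\right) = \frac{25}{8} - \frac{I}{8} - \frac{P}{8}$)
$\frac{B{\left(-1,219 \right)}}{u{\left(93 \right)}} + \frac{-17312 + 24775}{G{\left(r{\left(-13,14 \right)} \right)}} = \frac{\frac{25}{8} - \frac{219}{8} - - \frac{1}{8}}{-90} + \frac{-17312 + 24775}{212 + 2 \cdot 9^{2}} = \left(\frac{25}{8} - \frac{219}{8} + \frac{1}{8}\right) \left(- \frac{1}{90}\right) + \frac{7463}{212 + 2 \cdot 81} = \left(- \frac{193}{8}\right) \left(- \frac{1}{90}\right) + \frac{7463}{212 + 162} = \frac{193}{720} + \frac{7463}{374} = \frac{193}{720} + 7463 \cdot \frac{1}{374} = \frac{193}{720} + \frac{439}{22} = \frac{160163}{7920}$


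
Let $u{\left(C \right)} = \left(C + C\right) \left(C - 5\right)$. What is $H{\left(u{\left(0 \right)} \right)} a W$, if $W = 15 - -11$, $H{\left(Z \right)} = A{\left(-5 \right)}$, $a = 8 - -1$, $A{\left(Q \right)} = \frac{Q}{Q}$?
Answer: $234$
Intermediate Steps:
$u{\left(C \right)} = 2 C \left(-5 + C\right)$
$A{\left(Q \right)} = 1$
$a = 9$ ($a = 8 + 1 = 9$)
$H{\left(Z \right)} = 1$
$W = 26$ ($W = 15 + 11 = 26$)
$H{\left(u{\left(0 \right)} \right)} a W = 1 \cdot 9 \cdot 26 = 9 \cdot 26 = 234$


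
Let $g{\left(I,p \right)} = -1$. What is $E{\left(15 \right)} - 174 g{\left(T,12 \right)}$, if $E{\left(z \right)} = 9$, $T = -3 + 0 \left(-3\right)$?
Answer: $183$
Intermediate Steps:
$T = -3$ ($T = -3 + 0 = -3$)
$E{\left(15 \right)} - 174 g{\left(T,12 \right)} = 9 - -174 = 9 + 174 = 183$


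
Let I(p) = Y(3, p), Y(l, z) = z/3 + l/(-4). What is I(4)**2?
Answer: 49/144 ≈ 0.34028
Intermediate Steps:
Y(l, z) = -l/4 + z/3 (Y(l, z) = z*(1/3) + l*(-1/4) = z/3 - l/4 = -l/4 + z/3)
I(p) = -3/4 + p/3 (I(p) = -1/4*3 + p/3 = -3/4 + p/3)
I(4)**2 = (-3/4 + (1/3)*4)**2 = (-3/4 + 4/3)**2 = (7/12)**2 = 49/144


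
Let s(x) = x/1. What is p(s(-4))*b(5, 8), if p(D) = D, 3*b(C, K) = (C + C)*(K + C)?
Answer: -520/3 ≈ -173.33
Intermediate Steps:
s(x) = x (s(x) = x*1 = x)
b(C, K) = 2*C*(C + K)/3 (b(C, K) = ((C + C)*(K + C))/3 = ((2*C)*(C + K))/3 = (2*C*(C + K))/3 = 2*C*(C + K)/3)
p(s(-4))*b(5, 8) = -8*5*(5 + 8)/3 = -8*5*13/3 = -4*130/3 = -520/3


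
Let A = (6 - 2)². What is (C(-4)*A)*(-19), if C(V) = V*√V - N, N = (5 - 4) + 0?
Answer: 304 + 2432*I ≈ 304.0 + 2432.0*I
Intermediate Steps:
N = 1 (N = 1 + 0 = 1)
C(V) = -1 + V^(3/2) (C(V) = V*√V - 1*1 = V^(3/2) - 1 = -1 + V^(3/2))
A = 16 (A = 4² = 16)
(C(-4)*A)*(-19) = ((-1 + (-4)^(3/2))*16)*(-19) = ((-1 - 8*I)*16)*(-19) = (-16 - 128*I)*(-19) = 304 + 2432*I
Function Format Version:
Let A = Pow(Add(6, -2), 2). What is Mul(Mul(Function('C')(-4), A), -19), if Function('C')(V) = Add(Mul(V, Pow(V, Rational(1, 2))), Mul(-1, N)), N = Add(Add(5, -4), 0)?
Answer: Add(304, Mul(2432, I)) ≈ Add(304.00, Mul(2432.0, I))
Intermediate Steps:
N = 1 (N = Add(1, 0) = 1)
Function('C')(V) = Add(-1, Pow(V, Rational(3, 2))) (Function('C')(V) = Add(Mul(V, Pow(V, Rational(1, 2))), Mul(-1, 1)) = Add(Pow(V, Rational(3, 2)), -1) = Add(-1, Pow(V, Rational(3, 2))))
A = 16 (A = Pow(4, 2) = 16)
Mul(Mul(Function('C')(-4), A), -19) = Mul(Mul(Add(-1, Pow(-4, Rational(3, 2))), 16), -19) = Mul(Mul(Add(-1, Mul(-8, I)), 16), -19) = Mul(Add(-16, Mul(-128, I)), -19) = Add(304, Mul(2432, I))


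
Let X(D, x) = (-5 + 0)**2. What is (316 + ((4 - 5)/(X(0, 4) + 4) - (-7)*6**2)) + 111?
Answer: 19690/29 ≈ 678.97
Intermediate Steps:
X(D, x) = 25 (X(D, x) = (-5)**2 = 25)
(316 + ((4 - 5)/(X(0, 4) + 4) - (-7)*6**2)) + 111 = (316 + ((4 - 5)/(25 + 4) - (-7)*6**2)) + 111 = (316 + (-1/29 - (-7)*36)) + 111 = (316 + (-1*1/29 - 7*(-36))) + 111 = (316 + (-1/29 + 252)) + 111 = (316 + 7307/29) + 111 = 16471/29 + 111 = 19690/29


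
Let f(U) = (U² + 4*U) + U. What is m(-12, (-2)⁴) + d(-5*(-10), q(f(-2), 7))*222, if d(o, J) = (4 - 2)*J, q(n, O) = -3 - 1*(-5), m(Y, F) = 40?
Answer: 928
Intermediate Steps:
f(U) = U² + 5*U
q(n, O) = 2 (q(n, O) = -3 + 5 = 2)
d(o, J) = 2*J
m(-12, (-2)⁴) + d(-5*(-10), q(f(-2), 7))*222 = 40 + (2*2)*222 = 40 + 4*222 = 40 + 888 = 928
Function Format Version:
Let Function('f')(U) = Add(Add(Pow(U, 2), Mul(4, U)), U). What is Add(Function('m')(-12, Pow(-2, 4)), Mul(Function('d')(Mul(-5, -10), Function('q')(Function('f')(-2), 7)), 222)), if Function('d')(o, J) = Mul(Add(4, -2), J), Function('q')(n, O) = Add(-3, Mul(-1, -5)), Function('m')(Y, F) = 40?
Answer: 928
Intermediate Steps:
Function('f')(U) = Add(Pow(U, 2), Mul(5, U))
Function('q')(n, O) = 2 (Function('q')(n, O) = Add(-3, 5) = 2)
Function('d')(o, J) = Mul(2, J)
Add(Function('m')(-12, Pow(-2, 4)), Mul(Function('d')(Mul(-5, -10), Function('q')(Function('f')(-2), 7)), 222)) = Add(40, Mul(Mul(2, 2), 222)) = Add(40, Mul(4, 222)) = Add(40, 888) = 928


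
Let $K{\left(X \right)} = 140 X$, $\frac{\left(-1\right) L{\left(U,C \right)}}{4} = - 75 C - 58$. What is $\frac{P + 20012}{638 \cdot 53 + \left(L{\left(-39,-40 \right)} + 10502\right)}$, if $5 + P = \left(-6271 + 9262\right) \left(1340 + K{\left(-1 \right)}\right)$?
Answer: $\frac{3609207}{32548} \approx 110.89$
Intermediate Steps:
$L{\left(U,C \right)} = 232 + 300 C$ ($L{\left(U,C \right)} = - 4 \left(- 75 C - 58\right) = - 4 \left(-58 - 75 C\right) = 232 + 300 C$)
$P = 3589195$ ($P = -5 + \left(-6271 + 9262\right) \left(1340 + 140 \left(-1\right)\right) = -5 + 2991 \left(1340 - 140\right) = -5 + 2991 \cdot 1200 = -5 + 3589200 = 3589195$)
$\frac{P + 20012}{638 \cdot 53 + \left(L{\left(-39,-40 \right)} + 10502\right)} = \frac{3589195 + 20012}{638 \cdot 53 + \left(\left(232 + 300 \left(-40\right)\right) + 10502\right)} = \frac{3609207}{33814 + \left(\left(232 - 12000\right) + 10502\right)} = \frac{3609207}{33814 + \left(-11768 + 10502\right)} = \frac{3609207}{33814 - 1266} = \frac{3609207}{32548}$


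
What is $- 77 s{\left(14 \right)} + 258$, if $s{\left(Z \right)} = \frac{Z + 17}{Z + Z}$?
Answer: $\frac{691}{4} \approx 172.75$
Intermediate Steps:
$s{\left(Z \right)} = \frac{17 + Z}{2 Z}$
$- 77 s{\left(14 \right)} + 258 = - 77 \frac{17 + 14}{2 \cdot 14} + 258 = - 77 \cdot \frac{1}{2} \cdot \frac{1}{14} \cdot 31 + 258 = \left(-77\right) \frac{31}{28} + 258 = - \frac{341}{4} + 258 = \frac{691}{4}$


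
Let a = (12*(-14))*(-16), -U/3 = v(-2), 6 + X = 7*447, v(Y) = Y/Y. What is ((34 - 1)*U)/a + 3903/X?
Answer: 1131343/932736 ≈ 1.2129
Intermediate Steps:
v(Y) = 1
X = 3123 (X = -6 + 7*447 = -6 + 3129 = 3123)
U = -3 (U = -3*1 = -3)
a = 2688 (a = -168*(-16) = 2688)
((34 - 1)*U)/a + 3903/X = ((34 - 1)*(-3))/2688 + 3903/3123 = (33*(-3))*(1/2688) + 3903*(1/3123) = -99*1/2688 + 1301/1041 = -33/896 + 1301/1041 = 1131343/932736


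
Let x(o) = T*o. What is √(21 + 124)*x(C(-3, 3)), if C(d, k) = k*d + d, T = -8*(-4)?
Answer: -384*√145 ≈ -4624.0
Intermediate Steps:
T = 32
C(d, k) = d + d*k (C(d, k) = d*k + d = d + d*k)
x(o) = 32*o
√(21 + 124)*x(C(-3, 3)) = √(21 + 124)*(32*(-3*(1 + 3))) = √145*(32*(-3*4)) = √145*(32*(-12)) = √145*(-384) = -384*√145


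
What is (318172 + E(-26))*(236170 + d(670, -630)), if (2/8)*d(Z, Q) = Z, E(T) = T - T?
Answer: 75995382200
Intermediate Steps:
E(T) = 0
d(Z, Q) = 4*Z
(318172 + E(-26))*(236170 + d(670, -630)) = (318172 + 0)*(236170 + 4*670) = 318172*(236170 + 2680) = 318172*238850 = 75995382200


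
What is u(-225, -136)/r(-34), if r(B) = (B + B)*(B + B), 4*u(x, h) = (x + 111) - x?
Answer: 111/18496 ≈ 0.0060013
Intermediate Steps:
u(x, h) = 111/4 (u(x, h) = ((x + 111) - x)/4 = ((111 + x) - x)/4 = (1/4)*111 = 111/4)
r(B) = 4*B**2 (r(B) = (2*B)*(2*B) = 4*B**2)
u(-225, -136)/r(-34) = 111/(4*((4*(-34)**2))) = 111/(4*((4*1156))) = (111/4)/4624 = (111/4)*(1/4624) = 111/18496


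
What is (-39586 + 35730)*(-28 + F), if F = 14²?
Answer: -647808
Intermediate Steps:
F = 196
(-39586 + 35730)*(-28 + F) = (-39586 + 35730)*(-28 + 196) = -3856*168 = -647808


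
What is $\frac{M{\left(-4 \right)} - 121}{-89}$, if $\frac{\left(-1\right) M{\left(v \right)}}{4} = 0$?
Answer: $\frac{121}{89} \approx 1.3596$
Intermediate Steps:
$M{\left(v \right)} = 0$ ($M{\left(v \right)} = \left(-4\right) 0 = 0$)
$\frac{M{\left(-4 \right)} - 121}{-89} = \frac{0 - 121}{-89} = \left(-121\right) \left(- \frac{1}{89}\right) = \frac{121}{89}$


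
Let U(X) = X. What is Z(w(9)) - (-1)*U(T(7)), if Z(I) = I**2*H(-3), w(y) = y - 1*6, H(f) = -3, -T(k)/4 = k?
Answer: -55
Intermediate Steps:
T(k) = -4*k
w(y) = -6 + y (w(y) = y - 6 = -6 + y)
Z(I) = -3*I**2 (Z(I) = I**2*(-3) = -3*I**2)
Z(w(9)) - (-1)*U(T(7)) = -3*(-6 + 9)**2 - (-1)*(-4*7) = -3*3**2 - (-1)*(-28) = -3*9 - 1*28 = -27 - 28 = -55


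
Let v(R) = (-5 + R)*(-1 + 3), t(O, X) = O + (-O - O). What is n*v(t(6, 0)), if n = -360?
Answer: 7920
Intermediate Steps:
t(O, X) = -O (t(O, X) = O - 2*O = -O)
v(R) = -10 + 2*R (v(R) = (-5 + R)*2 = -10 + 2*R)
n*v(t(6, 0)) = -360*(-10 + 2*(-1*6)) = -360*(-10 + 2*(-6)) = -360*(-10 - 12) = -360*(-22) = 7920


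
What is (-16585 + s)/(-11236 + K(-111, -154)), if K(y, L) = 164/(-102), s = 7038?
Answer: 486897/573118 ≈ 0.84956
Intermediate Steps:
K(y, L) = -82/51 (K(y, L) = 164*(-1/102) = -82/51)
(-16585 + s)/(-11236 + K(-111, -154)) = (-16585 + 7038)/(-11236 - 82/51) = -9547/(-573118/51) = -9547*(-51/573118) = 486897/573118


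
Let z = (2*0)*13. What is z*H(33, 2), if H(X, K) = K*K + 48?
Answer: 0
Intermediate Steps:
H(X, K) = 48 + K² (H(X, K) = K² + 48 = 48 + K²)
z = 0 (z = 0*13 = 0)
z*H(33, 2) = 0*(48 + 2²) = 0*(48 + 4) = 0*52 = 0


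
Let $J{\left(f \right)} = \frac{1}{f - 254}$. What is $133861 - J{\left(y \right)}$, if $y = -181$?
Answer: $\frac{58229536}{435} \approx 1.3386 \cdot 10^{5}$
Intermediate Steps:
$J{\left(f \right)} = \frac{1}{-254 + f}$
$133861 - J{\left(y \right)} = 133861 - \frac{1}{-254 - 181} = 133861 - \frac{1}{-435} = 133861 - - \frac{1}{435} = 133861 + \frac{1}{435} = \frac{58229536}{435}$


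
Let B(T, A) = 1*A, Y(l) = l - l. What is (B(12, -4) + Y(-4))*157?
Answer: -628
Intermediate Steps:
Y(l) = 0
B(T, A) = A
(B(12, -4) + Y(-4))*157 = (-4 + 0)*157 = -4*157 = -628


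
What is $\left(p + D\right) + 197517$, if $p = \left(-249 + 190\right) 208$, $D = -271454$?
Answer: $-86209$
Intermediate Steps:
$p = -12272$ ($p = \left(-59\right) 208 = -12272$)
$\left(p + D\right) + 197517 = \left(-12272 - 271454\right) + 197517 = -283726 + 197517 = -86209$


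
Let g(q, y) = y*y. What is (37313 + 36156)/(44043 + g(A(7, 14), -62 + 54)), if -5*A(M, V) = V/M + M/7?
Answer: 73469/44107 ≈ 1.6657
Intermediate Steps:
A(M, V) = -M/35 - V/(5*M) (A(M, V) = -(V/M + M/7)/5 = -(M/7 + V/M)/5 = -M/35 - V/(5*M))
g(q, y) = y²
(37313 + 36156)/(44043 + g(A(7, 14), -62 + 54)) = (37313 + 36156)/(44043 + (-62 + 54)²) = 73469/(44043 + (-8)²) = 73469/(44043 + 64) = 73469/44107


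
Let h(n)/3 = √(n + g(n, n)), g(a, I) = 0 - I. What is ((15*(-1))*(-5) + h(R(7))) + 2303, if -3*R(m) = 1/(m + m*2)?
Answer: 2378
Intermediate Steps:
g(a, I) = -I
R(m) = -1/(9*m) (R(m) = -1/(3*(m + m*2)) = -1/(3*(m + 2*m)) = -1/(3*m)/3 = -1/(9*m))
h(n) = 0 (h(n) = 3*√(n - n) = 3*√0 = 3*0 = 0)
((15*(-1))*(-5) + h(R(7))) + 2303 = ((15*(-1))*(-5) + 0) + 2303 = (-15*(-5) + 0) + 2303 = (75 + 0) + 2303 = 75 + 2303 = 2378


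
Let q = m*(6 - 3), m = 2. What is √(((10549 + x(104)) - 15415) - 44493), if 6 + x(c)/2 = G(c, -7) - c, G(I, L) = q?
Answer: I*√49567 ≈ 222.64*I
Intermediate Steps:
q = 6 (q = 2*(6 - 3) = 2*3 = 6)
G(I, L) = 6
x(c) = -2*c (x(c) = -12 + 2*(6 - c) = -12 + (12 - 2*c) = -2*c)
√(((10549 + x(104)) - 15415) - 44493) = √(((10549 - 2*104) - 15415) - 44493) = √(((10549 - 208) - 15415) - 44493) = √((10341 - 15415) - 44493) = √(-5074 - 44493) = √(-49567) = I*√49567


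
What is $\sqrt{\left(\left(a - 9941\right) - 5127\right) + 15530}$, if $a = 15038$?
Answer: $10 \sqrt{155} \approx 124.5$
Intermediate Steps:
$\sqrt{\left(\left(a - 9941\right) - 5127\right) + 15530} = \sqrt{\left(\left(15038 - 9941\right) - 5127\right) + 15530} = \sqrt{\left(5097 - 5127\right) + 15530} = \sqrt{-30 + 15530} = \sqrt{15500} = 10 \sqrt{155}$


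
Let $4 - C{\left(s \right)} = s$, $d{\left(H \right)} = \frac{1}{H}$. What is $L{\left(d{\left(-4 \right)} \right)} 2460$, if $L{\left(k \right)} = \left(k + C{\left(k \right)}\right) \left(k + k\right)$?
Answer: $-4920$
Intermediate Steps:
$C{\left(s \right)} = 4 - s$
$L{\left(k \right)} = 8 k$ ($L{\left(k \right)} = \left(k - \left(-4 + k\right)\right) \left(k + k\right) = 4 \cdot 2 k = 8 k$)
$L{\left(d{\left(-4 \right)} \right)} 2460 = \frac{8}{-4} \cdot 2460 = 8 \left(- \frac{1}{4}\right) 2460 = \left(-2\right) 2460 = -4920$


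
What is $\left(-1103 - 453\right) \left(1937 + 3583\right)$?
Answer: $-8589120$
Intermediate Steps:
$\left(-1103 - 453\right) \left(1937 + 3583\right) = \left(-1556\right) 5520 = -8589120$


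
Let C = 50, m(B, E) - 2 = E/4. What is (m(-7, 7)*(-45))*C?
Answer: -16875/2 ≈ -8437.5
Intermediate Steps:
m(B, E) = 2 + E/4
(m(-7, 7)*(-45))*C = ((2 + (1/4)*7)*(-45))*50 = ((2 + 7/4)*(-45))*50 = ((15/4)*(-45))*50 = -675/4*50 = -16875/2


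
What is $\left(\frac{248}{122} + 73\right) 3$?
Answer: $\frac{13731}{61} \approx 225.1$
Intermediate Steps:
$\left(\frac{248}{122} + 73\right) 3 = \left(248 \cdot \frac{1}{122} + 73\right) 3 = \left(\frac{124}{61} + 73\right) 3 = \frac{4577}{61} \cdot 3 = \frac{13731}{61}$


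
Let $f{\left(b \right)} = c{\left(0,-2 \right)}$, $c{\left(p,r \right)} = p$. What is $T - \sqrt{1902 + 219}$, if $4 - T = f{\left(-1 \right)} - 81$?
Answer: $85 - \sqrt{2121} \approx 38.946$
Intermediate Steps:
$f{\left(b \right)} = 0$
$T = 85$ ($T = 4 - \left(0 - 81\right) = 4 - -81 = 4 + 81 = 85$)
$T - \sqrt{1902 + 219} = 85 - \sqrt{1902 + 219} = 85 - \sqrt{2121}$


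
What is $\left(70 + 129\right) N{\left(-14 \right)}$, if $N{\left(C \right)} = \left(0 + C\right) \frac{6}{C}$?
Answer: $1194$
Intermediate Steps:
$N{\left(C \right)} = 6$ ($N{\left(C \right)} = C \frac{6}{C} = 6$)
$\left(70 + 129\right) N{\left(-14 \right)} = \left(70 + 129\right) 6 = 199 \cdot 6 = 1194$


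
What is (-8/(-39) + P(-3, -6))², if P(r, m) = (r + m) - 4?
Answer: 249001/1521 ≈ 163.71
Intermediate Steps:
P(r, m) = -4 + m + r (P(r, m) = (m + r) - 4 = -4 + m + r)
(-8/(-39) + P(-3, -6))² = (-8/(-39) + (-4 - 6 - 3))² = (-8*(-1/39) - 13)² = (8/39 - 13)² = (-499/39)² = 249001/1521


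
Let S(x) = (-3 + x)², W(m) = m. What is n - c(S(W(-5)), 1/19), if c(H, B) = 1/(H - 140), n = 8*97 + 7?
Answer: 59509/76 ≈ 783.01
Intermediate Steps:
n = 783 (n = 776 + 7 = 783)
c(H, B) = 1/(-140 + H)
n - c(S(W(-5)), 1/19) = 783 - 1/(-140 + (-3 - 5)²) = 783 - 1/(-140 + (-8)²) = 783 - 1/(-140 + 64) = 783 - 1/(-76) = 783 - 1*(-1/76) = 783 + 1/76 = 59509/76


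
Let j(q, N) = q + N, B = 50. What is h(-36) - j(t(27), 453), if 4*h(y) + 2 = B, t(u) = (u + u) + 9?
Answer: -504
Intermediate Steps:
t(u) = 9 + 2*u (t(u) = 2*u + 9 = 9 + 2*u)
h(y) = 12 (h(y) = -½ + (¼)*50 = -½ + 25/2 = 12)
j(q, N) = N + q
h(-36) - j(t(27), 453) = 12 - (453 + (9 + 2*27)) = 12 - (453 + (9 + 54)) = 12 - (453 + 63) = 12 - 1*516 = 12 - 516 = -504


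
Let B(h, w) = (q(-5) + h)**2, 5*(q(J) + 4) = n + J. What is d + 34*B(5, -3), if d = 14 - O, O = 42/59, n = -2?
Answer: 27624/1475 ≈ 18.728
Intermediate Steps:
O = 42/59 (O = 42*(1/59) = 42/59 ≈ 0.71186)
d = 784/59 (d = 14 - 1*42/59 = 14 - 42/59 = 784/59 ≈ 13.288)
q(J) = -22/5 + J/5 (q(J) = -4 + (-2 + J)/5 = -4 + (-2/5 + J/5) = -22/5 + J/5)
B(h, w) = (-27/5 + h)**2 (B(h, w) = ((-22/5 + (1/5)*(-5)) + h)**2 = ((-22/5 - 1) + h)**2 = (-27/5 + h)**2)
d + 34*B(5, -3) = 784/59 + 34*((-27 + 5*5)**2/25) = 784/59 + 34*((-27 + 25)**2/25) = 784/59 + 34*((1/25)*(-2)**2) = 784/59 + 34*((1/25)*4) = 784/59 + 34*(4/25) = 784/59 + 136/25 = 27624/1475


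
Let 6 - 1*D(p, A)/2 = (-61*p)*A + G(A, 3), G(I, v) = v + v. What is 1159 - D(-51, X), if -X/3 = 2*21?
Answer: -782813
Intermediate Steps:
X = -126 (X = -6*21 = -3*42 = -126)
G(I, v) = 2*v
D(p, A) = 122*A*p (D(p, A) = 12 - 2*((-61*p)*A + 2*3) = 12 - 2*(-61*A*p + 6) = 12 - 2*(6 - 61*A*p) = 12 + (-12 + 122*A*p) = 122*A*p)
1159 - D(-51, X) = 1159 - 122*(-126)*(-51) = 1159 - 1*783972 = 1159 - 783972 = -782813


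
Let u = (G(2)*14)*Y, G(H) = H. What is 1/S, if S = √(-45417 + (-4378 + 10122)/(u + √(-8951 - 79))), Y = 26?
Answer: ((-33057832 - 45417*I*√9030)/(728 + I*√9030))^(-½) ≈ 5.0e-8 + 0.0046928*I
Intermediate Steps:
u = 728 (u = (2*14)*26 = 28*26 = 728)
S = √(-45417 + 5744/(728 + I*√9030)) (S = √(-45417 + (-4378 + 10122)/(728 + √(-8951 - 79))) = √(-45417 + 5744/(728 + √(-9030))) = √(-45417 + 5744/(728 + I*√9030)) ≈ 0.002 - 213.09*I)
1/S = 1/(√((-33057832 - 45417*I*√9030)/(728 + I*√9030))) = ((-33057832 - 45417*I*√9030)/(728 + I*√9030))^(-½)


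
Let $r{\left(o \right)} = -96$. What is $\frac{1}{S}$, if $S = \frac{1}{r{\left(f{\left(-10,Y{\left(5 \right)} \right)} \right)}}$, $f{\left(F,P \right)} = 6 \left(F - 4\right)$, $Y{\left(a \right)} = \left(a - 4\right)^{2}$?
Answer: $-96$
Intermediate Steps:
$Y{\left(a \right)} = \left(-4 + a\right)^{2}$
$f{\left(F,P \right)} = -24 + 6 F$ ($f{\left(F,P \right)} = 6 \left(-4 + F\right) = -24 + 6 F$)
$S = - \frac{1}{96}$ ($S = \frac{1}{-96} = - \frac{1}{96} \approx -0.010417$)
$\frac{1}{S} = \frac{1}{- \frac{1}{96}} = -96$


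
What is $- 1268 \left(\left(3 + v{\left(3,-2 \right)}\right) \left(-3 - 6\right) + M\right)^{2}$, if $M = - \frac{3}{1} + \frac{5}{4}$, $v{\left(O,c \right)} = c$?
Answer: $- \frac{586133}{4} \approx -1.4653 \cdot 10^{5}$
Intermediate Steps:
$M = - \frac{7}{4}$ ($M = \left(-3\right) 1 + 5 \cdot \frac{1}{4} = -3 + \frac{5}{4} = - \frac{7}{4} \approx -1.75$)
$- 1268 \left(\left(3 + v{\left(3,-2 \right)}\right) \left(-3 - 6\right) + M\right)^{2} = - 1268 \left(\left(3 - 2\right) \left(-3 - 6\right) - \frac{7}{4}\right)^{2} = - 1268 \left(1 \left(-3 - 6\right) - \frac{7}{4}\right)^{2} = - 1268 \left(1 \left(-9\right) - \frac{7}{4}\right)^{2} = - 1268 \left(-9 - \frac{7}{4}\right)^{2} = - 1268 \left(- \frac{43}{4}\right)^{2} = \left(-1268\right) \frac{1849}{16} = - \frac{586133}{4}$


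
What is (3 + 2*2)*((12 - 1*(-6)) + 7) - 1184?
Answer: -1009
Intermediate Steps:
(3 + 2*2)*((12 - 1*(-6)) + 7) - 1184 = (3 + 4)*((12 + 6) + 7) - 1184 = 7*(18 + 7) - 1184 = 7*25 - 1184 = 175 - 1184 = -1009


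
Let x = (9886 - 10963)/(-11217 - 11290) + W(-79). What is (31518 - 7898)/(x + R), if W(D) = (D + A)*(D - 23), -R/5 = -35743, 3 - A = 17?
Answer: 132903835/1058960246 ≈ 0.12550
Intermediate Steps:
A = -14 (A = 3 - 1*17 = 3 - 17 = -14)
R = 178715 (R = -5*(-35743) = 178715)
W(D) = (-23 + D)*(-14 + D) (W(D) = (D - 14)*(D - 23) = (-14 + D)*(-23 + D) = (-23 + D)*(-14 + D))
x = 213502479/22507 (x = (9886 - 10963)/(-11217 - 11290) + (322 + (-79)² - 37*(-79)) = -1077/(-22507) + (322 + 6241 + 2923) = -1077*(-1/22507) + 9486 = 1077/22507 + 9486 = 213502479/22507 ≈ 9486.0)
(31518 - 7898)/(x + R) = (31518 - 7898)/(213502479/22507 + 178715) = 23620/(4235840984/22507) = 23620*(22507/4235840984) = 132903835/1058960246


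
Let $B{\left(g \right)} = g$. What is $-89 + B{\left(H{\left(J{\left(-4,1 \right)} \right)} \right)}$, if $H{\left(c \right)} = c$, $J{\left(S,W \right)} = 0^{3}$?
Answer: $-89$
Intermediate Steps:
$J{\left(S,W \right)} = 0$
$-89 + B{\left(H{\left(J{\left(-4,1 \right)} \right)} \right)} = -89 + 0 = -89$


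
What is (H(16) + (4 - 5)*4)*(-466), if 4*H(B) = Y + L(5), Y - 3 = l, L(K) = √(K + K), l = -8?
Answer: 4893/2 - 233*√10/2 ≈ 2078.1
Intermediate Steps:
L(K) = √2*√K (L(K) = √(2*K) = √2*√K)
Y = -5 (Y = 3 - 8 = -5)
H(B) = -5/4 + √10/4 (H(B) = (-5 + √2*√5)/4 = (-5 + √10)/4 = -5/4 + √10/4)
(H(16) + (4 - 5)*4)*(-466) = ((-5/4 + √10/4) + (4 - 5)*4)*(-466) = ((-5/4 + √10/4) - 1*4)*(-466) = ((-5/4 + √10/4) - 4)*(-466) = (-21/4 + √10/4)*(-466) = 4893/2 - 233*√10/2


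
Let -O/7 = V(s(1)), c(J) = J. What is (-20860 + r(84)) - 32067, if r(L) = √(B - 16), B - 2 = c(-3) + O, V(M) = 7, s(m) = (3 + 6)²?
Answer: -52927 + I*√66 ≈ -52927.0 + 8.124*I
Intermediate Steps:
s(m) = 81 (s(m) = 9² = 81)
O = -49 (O = -7*7 = -49)
B = -50 (B = 2 + (-3 - 49) = 2 - 52 = -50)
r(L) = I*√66 (r(L) = √(-50 - 16) = √(-66) = I*√66)
(-20860 + r(84)) - 32067 = (-20860 + I*√66) - 32067 = -52927 + I*√66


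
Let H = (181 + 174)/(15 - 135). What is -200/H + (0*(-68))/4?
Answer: 4800/71 ≈ 67.606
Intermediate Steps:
H = -71/24 (H = 355/(-120) = 355*(-1/120) = -71/24 ≈ -2.9583)
-200/H + (0*(-68))/4 = -200/(-71/24) + (0*(-68))/4 = -200*(-24/71) + 0*(1/4) = 4800/71 + 0 = 4800/71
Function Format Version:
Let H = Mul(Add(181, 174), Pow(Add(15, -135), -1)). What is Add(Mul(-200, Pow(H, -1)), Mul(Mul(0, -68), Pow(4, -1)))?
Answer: Rational(4800, 71) ≈ 67.606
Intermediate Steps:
H = Rational(-71, 24) (H = Mul(355, Pow(-120, -1)) = Mul(355, Rational(-1, 120)) = Rational(-71, 24) ≈ -2.9583)
Add(Mul(-200, Pow(H, -1)), Mul(Mul(0, -68), Pow(4, -1))) = Add(Mul(-200, Pow(Rational(-71, 24), -1)), Mul(Mul(0, -68), Pow(4, -1))) = Add(Mul(-200, Rational(-24, 71)), Mul(0, Rational(1, 4))) = Add(Rational(4800, 71), 0) = Rational(4800, 71)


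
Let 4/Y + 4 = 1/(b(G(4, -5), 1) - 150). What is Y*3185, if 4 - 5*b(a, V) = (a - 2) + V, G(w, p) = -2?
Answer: -728140/229 ≈ -3179.7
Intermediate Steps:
b(a, V) = 6/5 - V/5 - a/5 (b(a, V) = 4/5 - ((a - 2) + V)/5 = 4/5 - ((-2 + a) + V)/5 = 4/5 - (-2 + V + a)/5 = 4/5 + (2/5 - V/5 - a/5) = 6/5 - V/5 - a/5)
Y = -2972/2977 (Y = 4/(-4 + 1/((6/5 - 1/5*1 - 1/5*(-2)) - 150)) = 4/(-4 + 1/((6/5 - 1/5 + 2/5) - 150)) = 4/(-4 + 1/(7/5 - 150)) = 4/(-4 + 1/(-743/5)) = 4/(-4 - 5/743) = 4/(-2977/743) = 4*(-743/2977) = -2972/2977 ≈ -0.99832)
Y*3185 = -2972/2977*3185 = -728140/229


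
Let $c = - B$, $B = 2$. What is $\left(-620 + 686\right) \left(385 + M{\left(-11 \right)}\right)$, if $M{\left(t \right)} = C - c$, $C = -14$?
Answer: $24618$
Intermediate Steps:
$c = -2$ ($c = \left(-1\right) 2 = -2$)
$M{\left(t \right)} = -12$ ($M{\left(t \right)} = -14 - -2 = -14 + 2 = -12$)
$\left(-620 + 686\right) \left(385 + M{\left(-11 \right)}\right) = \left(-620 + 686\right) \left(385 - 12\right) = 66 \cdot 373 = 24618$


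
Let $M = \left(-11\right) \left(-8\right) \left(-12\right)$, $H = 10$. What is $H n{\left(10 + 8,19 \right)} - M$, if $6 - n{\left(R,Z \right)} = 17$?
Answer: $946$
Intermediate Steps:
$n{\left(R,Z \right)} = -11$ ($n{\left(R,Z \right)} = 6 - 17 = -11$)
$M = -1056$ ($M = 88 \left(-12\right) = -1056$)
$H n{\left(10 + 8,19 \right)} - M = 10 \left(-11\right) - -1056 = -110 + 1056 = 946$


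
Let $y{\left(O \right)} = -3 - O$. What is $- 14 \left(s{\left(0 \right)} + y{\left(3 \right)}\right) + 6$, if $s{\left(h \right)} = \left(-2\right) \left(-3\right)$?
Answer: $6$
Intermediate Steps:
$s{\left(h \right)} = 6$
$- 14 \left(s{\left(0 \right)} + y{\left(3 \right)}\right) + 6 = - 14 \left(6 - 6\right) + 6 = \left(-14\right) 0 + 6 = 0 + 6 = 6$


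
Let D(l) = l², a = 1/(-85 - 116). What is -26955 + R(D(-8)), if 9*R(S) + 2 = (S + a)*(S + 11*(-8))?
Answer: -5452301/201 ≈ -27126.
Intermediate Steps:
a = -1/201 (a = 1/(-201) = -1/201 ≈ -0.0049751)
R(S) = -2/9 + (-88 + S)*(-1/201 + S)/9 (R(S) = -2/9 + ((S - 1/201)*(S + 11*(-8)))/9 = -2/9 + ((-1/201 + S)*(S - 88))/9 = -2/9 + ((-1/201 + S)*(-88 + S))/9 = -2/9 + ((-88 + S)*(-1/201 + S))/9 = -2/9 + (-88 + S)*(-1/201 + S)/9)
-26955 + R(D(-8)) = -26955 + (-314/1809 - 17689/1809*(-8)² + ((-8)²)²/9) = -26955 + (-314/1809 - 17689/1809*64 + (⅑)*64²) = -26955 + (-314/1809 - 1132096/1809 + (⅑)*4096) = -26955 + (-314/1809 - 1132096/1809 + 4096/9) = -26955 - 34346/201 = -5452301/201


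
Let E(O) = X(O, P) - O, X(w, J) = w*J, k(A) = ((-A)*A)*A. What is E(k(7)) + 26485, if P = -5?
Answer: 28543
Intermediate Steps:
k(A) = -A**3 (k(A) = (-A**2)*A = -A**3)
X(w, J) = J*w
E(O) = -6*O (E(O) = -5*O - O = -6*O)
E(k(7)) + 26485 = -(-6)*7**3 + 26485 = -(-6)*343 + 26485 = -6*(-343) + 26485 = 2058 + 26485 = 28543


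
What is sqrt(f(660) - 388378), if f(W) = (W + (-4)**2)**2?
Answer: 3*sqrt(7622) ≈ 261.91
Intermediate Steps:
f(W) = (16 + W)**2 (f(W) = (W + 16)**2 = (16 + W)**2)
sqrt(f(660) - 388378) = sqrt((16 + 660)**2 - 388378) = sqrt(676**2 - 388378) = sqrt(456976 - 388378) = sqrt(68598) = 3*sqrt(7622)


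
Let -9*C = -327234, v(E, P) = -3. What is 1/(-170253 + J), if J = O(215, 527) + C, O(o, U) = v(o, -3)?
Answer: -3/401690 ≈ -7.4684e-6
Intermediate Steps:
O(o, U) = -3
C = 109078/3 (C = -⅑*(-327234) = 109078/3 ≈ 36359.)
J = 109069/3 (J = -3 + 109078/3 = 109069/3 ≈ 36356.)
1/(-170253 + J) = 1/(-170253 + 109069/3) = 1/(-401690/3) = -3/401690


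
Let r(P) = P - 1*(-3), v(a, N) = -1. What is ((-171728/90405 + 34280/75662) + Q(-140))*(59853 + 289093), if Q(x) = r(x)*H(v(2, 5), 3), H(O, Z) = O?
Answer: 161774220943813582/3420111555 ≈ 4.7301e+7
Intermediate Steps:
r(P) = 3 + P (r(P) = P + 3 = 3 + P)
Q(x) = -3 - x (Q(x) = (3 + x)*(-1) = -3 - x)
((-171728/90405 + 34280/75662) + Q(-140))*(59853 + 289093) = ((-171728/90405 + 34280/75662) + (-3 - 1*(-140)))*(59853 + 289093) = ((-171728*1/90405 + 34280*(1/75662)) + (-3 + 140))*348946 = ((-171728/90405 + 17140/37831) + 137)*348946 = (-4947100268/3420111555 + 137)*348946 = (463608182767/3420111555)*348946 = 161774220943813582/3420111555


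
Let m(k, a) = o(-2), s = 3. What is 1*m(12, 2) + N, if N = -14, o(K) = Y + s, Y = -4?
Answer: -15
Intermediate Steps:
o(K) = -1 (o(K) = -4 + 3 = -1)
m(k, a) = -1
1*m(12, 2) + N = 1*(-1) - 14 = -1 - 14 = -15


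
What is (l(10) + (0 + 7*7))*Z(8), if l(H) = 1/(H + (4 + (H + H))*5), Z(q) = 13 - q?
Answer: 6371/26 ≈ 245.04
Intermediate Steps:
l(H) = 1/(20 + 11*H) (l(H) = 1/(H + (4 + 2*H)*5) = 1/(H + (20 + 10*H)) = 1/(20 + 11*H))
(l(10) + (0 + 7*7))*Z(8) = (1/(20 + 11*10) + (0 + 7*7))*(13 - 1*8) = (1/(20 + 110) + (0 + 49))*(13 - 8) = (1/130 + 49)*5 = (6371/130)*5 = 6371/26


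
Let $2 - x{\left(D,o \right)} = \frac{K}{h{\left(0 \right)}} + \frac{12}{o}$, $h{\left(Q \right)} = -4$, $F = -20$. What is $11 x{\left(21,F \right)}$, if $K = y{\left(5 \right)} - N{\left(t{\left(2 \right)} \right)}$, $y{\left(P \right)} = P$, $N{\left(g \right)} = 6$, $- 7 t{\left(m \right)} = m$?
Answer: $\frac{517}{20} \approx 25.85$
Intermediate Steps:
$t{\left(m \right)} = - \frac{m}{7}$
$K = -1$ ($K = 5 - 6 = -1$)
$x{\left(D,o \right)} = \frac{7}{4} - \frac{12}{o}$ ($x{\left(D,o \right)} = 2 - \left(- \frac{1}{-4} + \frac{12}{o}\right) = 2 - \left(\left(-1\right) \left(- \frac{1}{4}\right) + \frac{12}{o}\right) = 2 - \left(\frac{1}{4} + \frac{12}{o}\right) = \frac{7}{4} - \frac{12}{o}$)
$11 x{\left(21,F \right)} = 11 \left(\frac{7}{4} - \frac{12}{-20}\right) = 11 \left(\frac{7}{4} - - \frac{3}{5}\right) = 11 \left(\frac{7}{4} + \frac{3}{5}\right) = 11 \cdot \frac{47}{20} = \frac{517}{20}$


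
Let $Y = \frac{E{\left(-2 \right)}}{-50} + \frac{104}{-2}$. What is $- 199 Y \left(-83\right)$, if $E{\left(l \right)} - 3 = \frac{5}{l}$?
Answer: $- \frac{85904917}{100} \approx -8.5905 \cdot 10^{5}$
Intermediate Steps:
$E{\left(l \right)} = 3 + \frac{5}{l}$
$Y = - \frac{5201}{100}$ ($Y = \frac{3 + \frac{5}{-2}}{-50} + \frac{104}{-2} = \left(3 + 5 \left(- \frac{1}{2}\right)\right) \left(- \frac{1}{50}\right) + 104 \left(- \frac{1}{2}\right) = \left(3 - \frac{5}{2}\right) \left(- \frac{1}{50}\right) - 52 = \frac{1}{2} \left(- \frac{1}{50}\right) - 52 = - \frac{1}{100} - 52 = - \frac{5201}{100} \approx -52.01$)
$- 199 Y \left(-83\right) = \left(-199\right) \left(- \frac{5201}{100}\right) \left(-83\right) = \frac{1034999}{100} \left(-83\right) = - \frac{85904917}{100}$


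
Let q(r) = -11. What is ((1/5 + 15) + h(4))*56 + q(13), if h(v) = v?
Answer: 5321/5 ≈ 1064.2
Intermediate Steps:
((1/5 + 15) + h(4))*56 + q(13) = ((1/5 + 15) + 4)*56 - 11 = (76/5 + 4)*56 - 11 = (96/5)*56 - 11 = 5376/5 - 11 = 5321/5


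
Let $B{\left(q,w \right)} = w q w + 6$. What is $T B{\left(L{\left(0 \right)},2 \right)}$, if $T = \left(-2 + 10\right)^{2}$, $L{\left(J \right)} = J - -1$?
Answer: $640$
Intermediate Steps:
$L{\left(J \right)} = 1 + J$ ($L{\left(J \right)} = J + 1 = 1 + J$)
$T = 64$ ($T = 8^{2} = 64$)
$B{\left(q,w \right)} = 6 + q w^{2}$ ($B{\left(q,w \right)} = q w w + 6 = q w^{2} + 6 = 6 + q w^{2}$)
$T B{\left(L{\left(0 \right)},2 \right)} = 64 \left(6 + \left(1 + 0\right) 2^{2}\right) = 64 \left(6 + 1 \cdot 4\right) = 64 \left(6 + 4\right) = 64 \cdot 10 = 640$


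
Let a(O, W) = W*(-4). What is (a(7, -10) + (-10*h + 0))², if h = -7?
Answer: 12100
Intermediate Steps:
a(O, W) = -4*W
(a(7, -10) + (-10*h + 0))² = (-4*(-10) + (-10*(-7) + 0))² = (40 + (70 + 0))² = (40 + 70)² = 110² = 12100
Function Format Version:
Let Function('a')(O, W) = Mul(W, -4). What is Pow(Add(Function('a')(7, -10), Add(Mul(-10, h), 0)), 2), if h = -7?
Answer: 12100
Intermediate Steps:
Function('a')(O, W) = Mul(-4, W)
Pow(Add(Function('a')(7, -10), Add(Mul(-10, h), 0)), 2) = Pow(Add(Mul(-4, -10), Add(Mul(-10, -7), 0)), 2) = Pow(Add(40, Add(70, 0)), 2) = Pow(Add(40, 70), 2) = Pow(110, 2) = 12100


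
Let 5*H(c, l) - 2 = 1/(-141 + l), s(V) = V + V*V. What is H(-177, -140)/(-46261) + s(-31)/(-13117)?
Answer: -60454294287/852561779485 ≈ -0.070909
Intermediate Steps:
s(V) = V + V**2
H(c, l) = 2/5 + 1/(5*(-141 + l))
H(-177, -140)/(-46261) + s(-31)/(-13117) = ((-281 + 2*(-140))/(5*(-141 - 140)))/(-46261) - 31*(1 - 31)/(-13117) = ((1/5)*(-281 - 280)/(-281))*(-1/46261) - 31*(-30)*(-1/13117) = ((1/5)*(-1/281)*(-561))*(-1/46261) + 930*(-1/13117) = (561/1405)*(-1/46261) - 930/13117 = -561/64996705 - 930/13117 = -60454294287/852561779485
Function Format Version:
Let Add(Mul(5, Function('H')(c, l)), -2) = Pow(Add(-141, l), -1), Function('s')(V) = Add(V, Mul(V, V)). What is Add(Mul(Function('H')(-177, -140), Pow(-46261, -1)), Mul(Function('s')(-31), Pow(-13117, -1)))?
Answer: Rational(-60454294287, 852561779485) ≈ -0.070909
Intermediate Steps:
Function('s')(V) = Add(V, Pow(V, 2))
Function('H')(c, l) = Add(Rational(2, 5), Mul(Rational(1, 5), Pow(Add(-141, l), -1)))
Add(Mul(Function('H')(-177, -140), Pow(-46261, -1)), Mul(Function('s')(-31), Pow(-13117, -1))) = Add(Mul(Mul(Rational(1, 5), Pow(Add(-141, -140), -1), Add(-281, Mul(2, -140))), Pow(-46261, -1)), Mul(Mul(-31, Add(1, -31)), Pow(-13117, -1))) = Add(Mul(Mul(Rational(1, 5), Pow(-281, -1), Add(-281, -280)), Rational(-1, 46261)), Mul(Mul(-31, -30), Rational(-1, 13117))) = Add(Mul(Mul(Rational(1, 5), Rational(-1, 281), -561), Rational(-1, 46261)), Mul(930, Rational(-1, 13117))) = Add(Mul(Rational(561, 1405), Rational(-1, 46261)), Rational(-930, 13117)) = Add(Rational(-561, 64996705), Rational(-930, 13117)) = Rational(-60454294287, 852561779485)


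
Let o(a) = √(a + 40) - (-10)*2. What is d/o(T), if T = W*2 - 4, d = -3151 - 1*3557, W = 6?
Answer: -8385/22 + 1677*√3/22 ≈ -249.11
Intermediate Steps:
d = -6708 (d = -3151 - 3557 = -6708)
T = 8 (T = 6*2 - 4 = 12 - 4 = 8)
o(a) = 20 + √(40 + a) (o(a) = √(40 + a) - 1*(-20) = √(40 + a) + 20 = 20 + √(40 + a))
d/o(T) = -6708/(20 + √(40 + 8)) = -6708/(20 + √48) = -6708/(20 + 4*√3)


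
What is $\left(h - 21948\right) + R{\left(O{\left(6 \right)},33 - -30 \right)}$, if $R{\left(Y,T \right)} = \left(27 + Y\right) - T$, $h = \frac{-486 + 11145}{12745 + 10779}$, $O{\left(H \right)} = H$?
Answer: $- \frac{516999813}{23524} \approx -21978.0$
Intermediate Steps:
$h = \frac{10659}{23524} \approx 0.45311$
$R{\left(Y,T \right)} = 27 + Y - T$
$\left(h - 21948\right) + R{\left(O{\left(6 \right)},33 - -30 \right)} = \left(\frac{10659}{23524} - 21948\right) + \left(27 + 6 - \left(33 - -30\right)\right) = - \frac{516294093}{23524} + \left(27 + 6 - \left(33 + 30\right)\right) = - \frac{516294093}{23524} + \left(27 + 6 - 63\right) = - \frac{516294093}{23524} - 30 = - \frac{516999813}{23524}$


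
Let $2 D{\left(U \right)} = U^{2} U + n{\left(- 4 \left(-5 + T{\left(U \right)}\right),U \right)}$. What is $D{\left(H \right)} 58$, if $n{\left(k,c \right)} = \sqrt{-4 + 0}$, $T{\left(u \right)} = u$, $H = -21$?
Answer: $-268569 + 58 i \approx -2.6857 \cdot 10^{5} + 58.0 i$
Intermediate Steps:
$n{\left(k,c \right)} = 2 i$ ($n{\left(k,c \right)} = \sqrt{-4} = 2 i$)
$D{\left(U \right)} = i + \frac{U^{3}}{2}$ ($D{\left(U \right)} = \frac{U^{2} U + 2 i}{2} = \frac{U^{3} + 2 i}{2} = i + \frac{U^{3}}{2}$)
$D{\left(H \right)} 58 = \left(i + \frac{\left(-21\right)^{3}}{2}\right) 58 = \left(i + \frac{1}{2} \left(-9261\right)\right) 58 = \left(i - \frac{9261}{2}\right) 58 = \left(- \frac{9261}{2} + i\right) 58 = -268569 + 58 i$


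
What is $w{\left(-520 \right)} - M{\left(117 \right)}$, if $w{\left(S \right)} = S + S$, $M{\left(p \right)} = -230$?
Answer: $-810$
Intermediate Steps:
$w{\left(S \right)} = 2 S$
$w{\left(-520 \right)} - M{\left(117 \right)} = 2 \left(-520\right) - -230 = -1040 + 230 = -810$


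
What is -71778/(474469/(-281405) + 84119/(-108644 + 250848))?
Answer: 957444747050120/14599960827 ≈ 65579.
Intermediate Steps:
-71778/(474469/(-281405) + 84119/(-108644 + 250848)) = -71778/(474469*(-1/281405) + 84119/142204) = -71778/(-474469/281405 + 84119*(1/142204)) = -71778/(-474469/281405 + 84119/142204) = -71778/(-43799882481/40016916620) = -71778*(-40016916620/43799882481) = 957444747050120/14599960827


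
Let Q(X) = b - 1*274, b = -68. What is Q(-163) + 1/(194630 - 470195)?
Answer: -94243231/275565 ≈ -342.00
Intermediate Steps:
Q(X) = -342 (Q(X) = -68 - 1*274 = -68 - 274 = -342)
Q(-163) + 1/(194630 - 470195) = -342 + 1/(194630 - 470195) = -342 + 1/(-275565) = -342 - 1/275565 = -94243231/275565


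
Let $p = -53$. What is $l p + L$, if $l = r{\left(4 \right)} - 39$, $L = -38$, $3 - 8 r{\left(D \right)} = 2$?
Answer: $\frac{16179}{8} \approx 2022.4$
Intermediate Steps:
$r{\left(D \right)} = \frac{1}{8}$ ($r{\left(D \right)} = \frac{3}{8} - \frac{1}{4} = \frac{1}{8}$)
$l = - \frac{311}{8}$ ($l = \frac{1}{8} - 39 = - \frac{311}{8} \approx -38.875$)
$l p + L = \left(- \frac{311}{8}\right) \left(-53\right) - 38 = \frac{16483}{8} - 38 = \frac{16179}{8}$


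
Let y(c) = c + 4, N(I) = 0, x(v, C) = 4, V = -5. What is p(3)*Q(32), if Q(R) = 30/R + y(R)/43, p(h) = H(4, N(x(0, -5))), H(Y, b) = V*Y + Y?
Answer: -1221/43 ≈ -28.395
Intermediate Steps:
H(Y, b) = -4*Y (H(Y, b) = -5*Y + Y = -4*Y)
y(c) = 4 + c
p(h) = -16 (p(h) = -4*4 = -16)
Q(R) = 4/43 + 30/R + R/43 (Q(R) = 30/R + (4 + R)/43 = 30/R + (4 + R)*(1/43) = 30/R + (4/43 + R/43) = 4/43 + 30/R + R/43)
p(3)*Q(32) = -16*(1290 + 32*(4 + 32))/(43*32) = -16*(1290 + 32*36)/(43*32) = -16*(1290 + 1152)/(43*32) = -16*2442/(43*32) = -16*1221/688 = -1221/43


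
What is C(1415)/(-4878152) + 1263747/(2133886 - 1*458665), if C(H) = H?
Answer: 2054126505943/2723994223864 ≈ 0.75409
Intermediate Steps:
C(1415)/(-4878152) + 1263747/(2133886 - 1*458665) = 1415/(-4878152) + 1263747/(2133886 - 1*458665) = 1415*(-1/4878152) + 1263747/(2133886 - 458665) = -1415/4878152 + 1263747/1675221 = -1415/4878152 + 1263747*(1/1675221) = -1415/4878152 + 421249/558407 = 2054126505943/2723994223864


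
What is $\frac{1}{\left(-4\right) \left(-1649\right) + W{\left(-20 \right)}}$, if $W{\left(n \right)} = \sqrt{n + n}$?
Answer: $\frac{1649}{10876814} - \frac{i \sqrt{10}}{21753628} \approx 0.00015161 - 1.4537 \cdot 10^{-7} i$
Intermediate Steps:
$W{\left(n \right)} = \sqrt{2} \sqrt{n}$ ($W{\left(n \right)} = \sqrt{2 n} = \sqrt{2} \sqrt{n}$)
$\frac{1}{\left(-4\right) \left(-1649\right) + W{\left(-20 \right)}} = \frac{1}{\left(-4\right) \left(-1649\right) + \sqrt{2} \sqrt{-20}} = \frac{1}{6596 + \sqrt{2} \cdot 2 i \sqrt{5}} = \frac{1}{6596 + 2 i \sqrt{10}}$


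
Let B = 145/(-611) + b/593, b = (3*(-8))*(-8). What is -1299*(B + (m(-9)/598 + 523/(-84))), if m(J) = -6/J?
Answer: 143125792315/17948924 ≈ 7974.1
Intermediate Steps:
b = 192 (b = -24*(-8) = 192)
B = 31327/362323 (B = 145/(-611) + 192/593 = 145*(-1/611) + 192*(1/593) = -145/611 + 192/593 = 31327/362323 ≈ 0.086462)
-1299*(B + (m(-9)/598 + 523/(-84))) = -1299*(31327/362323 + (-6/(-9)/598 + 523/(-84))) = -1299*(31327/362323 + (-6*(-⅑)*(1/598) + 523*(-1/84))) = -1299*(31327/362323 + ((⅔)*(1/598) - 523/84)) = -1299*(31327/362323 + (1/897 - 523/84)) = -1299*(31327/362323 - 156349/25116) = -1299*(-330544555/53846772) = 143125792315/17948924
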